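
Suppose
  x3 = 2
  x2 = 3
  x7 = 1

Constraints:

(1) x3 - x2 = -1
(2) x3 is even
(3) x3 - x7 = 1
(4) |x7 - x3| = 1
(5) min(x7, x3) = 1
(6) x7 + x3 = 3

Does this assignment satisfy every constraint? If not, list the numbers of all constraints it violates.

All constraints are satisfied.

(1) x3 - x2 = 2 - 3 = -1 — holds.
(2) x3 = 2 is even — holds.
(3) x3 - x7 = 2 - 1 = 1 — holds.
(4) |1 - 2| = 1 — holds.
(5) min(1, 2) = 1 — holds.
(6) x7 + x3 = 1 + 2 = 3 — holds.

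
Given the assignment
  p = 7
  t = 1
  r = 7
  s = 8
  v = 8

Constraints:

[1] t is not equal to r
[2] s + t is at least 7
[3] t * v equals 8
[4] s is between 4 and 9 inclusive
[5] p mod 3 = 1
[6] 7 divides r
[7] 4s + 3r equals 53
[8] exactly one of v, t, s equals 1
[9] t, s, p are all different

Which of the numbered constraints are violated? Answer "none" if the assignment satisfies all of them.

The assignment satisfies every constraint.

[1] t = 1, r = 7; distinct  ✔
[2] s + t = 8 + 1 = 9; 9 ≥ 7  ✔
[3] t * v = 1 * 8 = 8  ✔
[4] s = 8 lies in [4, 9]  ✔
[5] 7 mod 3 = 1  ✔
[6] 7 / 7 = 1, so 7 divides 7  ✔
[7] 4s + 3r = 4(8) + 3(7) = 53  ✔
[8] v=8, t=1, s=8; 1 of them equals 1  ✔
[9] values 1, 8, 7 are pairwise distinct  ✔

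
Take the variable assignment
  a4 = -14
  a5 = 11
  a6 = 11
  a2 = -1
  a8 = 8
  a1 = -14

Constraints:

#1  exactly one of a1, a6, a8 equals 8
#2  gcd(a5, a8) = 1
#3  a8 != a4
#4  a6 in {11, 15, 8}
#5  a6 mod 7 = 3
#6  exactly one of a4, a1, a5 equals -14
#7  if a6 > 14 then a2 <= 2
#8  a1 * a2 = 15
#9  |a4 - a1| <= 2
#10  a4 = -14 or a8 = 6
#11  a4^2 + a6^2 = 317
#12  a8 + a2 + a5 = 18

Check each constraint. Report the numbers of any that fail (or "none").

#1 a1=-14, a6=11, a8=8; 1 of them equals 8  holds
#2 gcd(11, 8) = 1  holds
#3 a8 = 8, a4 = -14; distinct  holds
#4 a6 = 11 is in {11, 15, 8}  holds
#5 11 mod 7 = 4, not 3  fails
#6 a4=-14, a1=-14, a5=11; 2 of them equal -14, not exactly one  fails
#7 a6 = 11, not > 14; antecedent false, conditional vacuously true  holds
#8 a1 * a2 = -14 * (-1) = 14, not 15  fails
#9 |-14 - (-14)| = 0; 0 ≤ 2  holds
#10 a4 = -14 = -14 (first disjunct)  holds
#11 a4^2 + a6^2 = (-14)^2 + 11^2 = 196 + 121 = 317  holds
#12 a8 + a2 + a5 = 8 + (-1) + 11 = 18  holds

Constraints 5, 6, and 8 are violated.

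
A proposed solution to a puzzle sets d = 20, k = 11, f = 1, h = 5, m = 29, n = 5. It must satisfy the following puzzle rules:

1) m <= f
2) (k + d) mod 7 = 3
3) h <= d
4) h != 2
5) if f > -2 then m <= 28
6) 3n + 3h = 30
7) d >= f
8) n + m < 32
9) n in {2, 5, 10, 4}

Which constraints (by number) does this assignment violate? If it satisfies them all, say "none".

Violated: 1, 5, and 8.

1) m = 29, f = 1; 29 > 1 (want ≤)  ✗
2) k + d = 31; 31 mod 7 = 3  ✓
3) h = 5, d = 20; 5 ≤ 20  ✓
4) h = 5, and 5 ≠ 2  ✓
5) f = 1 > -2, so we need m ≤ 28; but m = 29 > 28  ✗
6) 3n + 3h = 3(5) + 3(5) = 30  ✓
7) d = 20, f = 1; 20 ≥ 1  ✓
8) n + m = 5 + 29 = 34; 34 ≥ 32, bound 32 not met  ✗
9) n = 5 is in {2, 5, 10, 4}  ✓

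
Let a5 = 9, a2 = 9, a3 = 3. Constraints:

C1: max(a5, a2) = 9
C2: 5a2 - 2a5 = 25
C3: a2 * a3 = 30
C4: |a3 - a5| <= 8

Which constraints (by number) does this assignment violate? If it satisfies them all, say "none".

C1: max(9, 9) = 9 — holds.
C2: 5a2 - 2a5 = 5(9) - 2(9) = 27, not 25 — does not hold.
C3: a2 * a3 = 9 * 3 = 27, not 30 — does not hold.
C4: |3 - 9| = 6; 6 ≤ 8 — holds.

Violated: 2 and 3.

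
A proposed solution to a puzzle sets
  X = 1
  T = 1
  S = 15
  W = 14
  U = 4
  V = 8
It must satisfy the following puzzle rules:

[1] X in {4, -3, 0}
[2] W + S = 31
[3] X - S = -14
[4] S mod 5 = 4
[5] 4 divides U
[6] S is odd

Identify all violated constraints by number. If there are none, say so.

Constraints 1, 2, and 4 do not hold.

[1] X = 1 is not in {4, -3, 0}  no
[2] W + S = 14 + 15 = 29, not 31  no
[3] X - S = 1 - 15 = -14  yes
[4] 15 mod 5 = 0, not 4  no
[5] 4 / 4 = 1, so 4 divides 4  yes
[6] S = 15 is odd  yes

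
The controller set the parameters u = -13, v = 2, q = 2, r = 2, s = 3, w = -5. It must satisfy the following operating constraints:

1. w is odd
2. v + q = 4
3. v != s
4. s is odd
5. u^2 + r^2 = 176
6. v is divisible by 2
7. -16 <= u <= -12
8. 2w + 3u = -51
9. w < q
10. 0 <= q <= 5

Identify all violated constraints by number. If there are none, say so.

1. w = -5 is odd  holds
2. v + q = 2 + 2 = 4  holds
3. v = 2, s = 3; distinct  holds
4. s = 3 is odd  holds
5. u^2 + r^2 = (-13)^2 + 2^2 = 169 + 4 = 173, not 176  fails
6. 2 / 2 = 1, so 2 divides 2  holds
7. u = -13 lies in [-16, -12]  holds
8. 2w + 3u = 2(-5) + 3(-13) = -49, not -51  fails
9. w = -5, q = 2; -5 < 2  holds
10. q = 2 lies in [0, 5]  holds

Violated: 5, 8.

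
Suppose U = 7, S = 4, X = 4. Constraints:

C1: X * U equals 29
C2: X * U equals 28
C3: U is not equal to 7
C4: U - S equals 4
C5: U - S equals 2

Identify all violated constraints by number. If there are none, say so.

Violated: 1, 3, 4, 5.

C1: X * U = 4 * 7 = 28, not 29  false
C2: X * U = 4 * 7 = 28  true
C3: U = 7, but 7 is required to differ  false
C4: U - S = 7 - 4 = 3, not 4  false
C5: U - S = 7 - 4 = 3, not 2  false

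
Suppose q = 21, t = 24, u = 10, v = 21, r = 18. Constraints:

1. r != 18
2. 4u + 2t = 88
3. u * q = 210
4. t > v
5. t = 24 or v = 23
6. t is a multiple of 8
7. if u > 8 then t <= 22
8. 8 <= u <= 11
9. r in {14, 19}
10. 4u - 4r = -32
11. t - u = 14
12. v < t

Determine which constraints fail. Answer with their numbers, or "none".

The assignment fails constraints 1, 7, and 9.

1. r = 18, but 18 is required to differ — fails.
2. 4u + 2t = 4(10) + 2(24) = 88 — holds.
3. u * q = 10 * 21 = 210 — holds.
4. t = 24, v = 21; 24 > 21 — holds.
5. t = 24 = 24 (first disjunct) — holds.
6. 24 / 8 = 3, so 8 divides 24 — holds.
7. u = 10 > 8, so we need t ≤ 22; but t = 24 > 22 — fails.
8. u = 10 lies in [8, 11] — holds.
9. r = 18 is not in {14, 19} — fails.
10. 4u - 4r = 4(10) - 4(18) = -32 — holds.
11. t - u = 24 - 10 = 14 — holds.
12. v = 21, t = 24; 21 < 24 — holds.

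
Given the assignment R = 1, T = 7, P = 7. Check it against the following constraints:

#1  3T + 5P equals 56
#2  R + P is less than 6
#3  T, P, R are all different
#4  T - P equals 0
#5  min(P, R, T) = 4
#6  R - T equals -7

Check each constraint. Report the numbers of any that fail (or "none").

#1 3T + 5P = 3(7) + 5(7) = 56 — holds.
#2 R + P = 1 + 7 = 8; 8 ≥ 6, bound 6 not met — fails.
#3 T = P = 7, not all different — fails.
#4 T - P = 7 - 7 = 0 — holds.
#5 min(7, 1, 7) = 1, not 4 — fails.
#6 R - T = 1 - 7 = -6, not -7 — fails.

Violated: 2, 3, 5, 6.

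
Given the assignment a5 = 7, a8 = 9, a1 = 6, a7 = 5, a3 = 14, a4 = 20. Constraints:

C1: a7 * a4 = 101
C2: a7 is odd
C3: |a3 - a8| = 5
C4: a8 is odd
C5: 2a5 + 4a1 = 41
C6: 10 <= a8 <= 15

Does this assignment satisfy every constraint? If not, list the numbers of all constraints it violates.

C1: a7 * a4 = 5 * 20 = 100, not 101  no
C2: a7 = 5 is odd  yes
C3: |14 - 9| = 5  yes
C4: a8 = 9 is odd  yes
C5: 2a5 + 4a1 = 2(7) + 4(6) = 38, not 41  no
C6: a8 = 9 is outside [10, 15]  no

Constraints 1, 5, 6 are violated.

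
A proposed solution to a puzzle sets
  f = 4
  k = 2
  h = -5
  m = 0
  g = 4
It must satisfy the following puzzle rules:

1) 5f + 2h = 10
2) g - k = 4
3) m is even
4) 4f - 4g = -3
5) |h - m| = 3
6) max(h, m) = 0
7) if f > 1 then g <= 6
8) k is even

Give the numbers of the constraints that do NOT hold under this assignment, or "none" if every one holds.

1) 5f + 2h = 5(4) + 2(-5) = 10  ✔
2) g - k = 4 - 2 = 2, not 4  ✘
3) m = 0 is even  ✔
4) 4f - 4g = 4(4) - 4(4) = 0, not -3  ✘
5) |-5 - 0| = 5, not 3  ✘
6) max(-5, 0) = 0  ✔
7) f = 4 > 1, so we need g ≤ 6; g = 4 ≤ 6  ✔
8) k = 2 is even  ✔

Constraints 2, 4, and 5 do not hold.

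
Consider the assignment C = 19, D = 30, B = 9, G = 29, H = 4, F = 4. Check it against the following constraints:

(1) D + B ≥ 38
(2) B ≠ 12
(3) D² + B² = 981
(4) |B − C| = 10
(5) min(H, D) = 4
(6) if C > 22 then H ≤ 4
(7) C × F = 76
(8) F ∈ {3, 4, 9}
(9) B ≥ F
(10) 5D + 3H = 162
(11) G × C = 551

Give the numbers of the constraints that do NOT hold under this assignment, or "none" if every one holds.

(1) D + B = 30 + 9 = 39; 39 ≥ 38 — OK.
(2) B = 9, and 9 ≠ 12 — OK.
(3) D² + B² = 30² + 9² = 900 + 81 = 981 — OK.
(4) |9 − 19| = 10 — OK.
(5) min(4, 30) = 4 — OK.
(6) C = 19, not > 22; antecedent false, conditional vacuously true — OK.
(7) C × F = 19 × 4 = 76 — OK.
(8) F = 4 is in {3, 4, 9} — OK.
(9) B = 9, F = 4; 9 ≥ 4 — OK.
(10) 5D + 3H = 5(30) + 3(4) = 162 — OK.
(11) G × C = 29 × 19 = 551 — OK.

The assignment satisfies every constraint.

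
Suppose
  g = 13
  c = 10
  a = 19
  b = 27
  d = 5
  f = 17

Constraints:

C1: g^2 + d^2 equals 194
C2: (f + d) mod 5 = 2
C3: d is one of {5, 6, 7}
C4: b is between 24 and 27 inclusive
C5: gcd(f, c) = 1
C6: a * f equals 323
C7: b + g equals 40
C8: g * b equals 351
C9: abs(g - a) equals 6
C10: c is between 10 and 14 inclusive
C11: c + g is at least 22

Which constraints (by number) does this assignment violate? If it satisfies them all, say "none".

None — every constraint holds.

C1: g^2 + d^2 = 13^2 + 5^2 = 169 + 25 = 194 — holds.
C2: f + d = 22; 22 mod 5 = 2 — holds.
C3: d = 5 is in {5, 6, 7} — holds.
C4: b = 27 lies in [24, 27] — holds.
C5: gcd(17, 10) = 1 — holds.
C6: a * f = 19 * 17 = 323 — holds.
C7: b + g = 27 + 13 = 40 — holds.
C8: g * b = 13 * 27 = 351 — holds.
C9: abs(13 - 19) = 6 — holds.
C10: c = 10 lies in [10, 14] — holds.
C11: c + g = 10 + 13 = 23; 23 ≥ 22 — holds.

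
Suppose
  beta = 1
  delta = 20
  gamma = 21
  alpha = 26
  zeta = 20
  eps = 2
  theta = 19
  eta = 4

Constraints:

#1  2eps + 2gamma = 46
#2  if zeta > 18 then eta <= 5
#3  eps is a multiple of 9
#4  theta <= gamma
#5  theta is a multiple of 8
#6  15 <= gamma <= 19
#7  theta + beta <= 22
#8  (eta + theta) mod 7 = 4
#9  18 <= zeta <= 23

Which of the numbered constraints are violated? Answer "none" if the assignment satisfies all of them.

#1 2eps + 2gamma = 2(2) + 2(21) = 46 — OK.
#2 zeta = 20 > 18, so we need eta ≤ 5; eta = 4 ≤ 5 — OK.
#3 2 = 9*0 + 2, so 9 does not divide 2 — violated.
#4 theta = 19, gamma = 21; 19 ≤ 21 — OK.
#5 19 = 8*2 + 3, so 8 does not divide 19 — violated.
#6 gamma = 21 is outside [15, 19] — violated.
#7 theta + beta = 19 + 1 = 20; 20 ≤ 22 — OK.
#8 eta + theta = 23; 23 mod 7 = 2, not 4 — violated.
#9 zeta = 20 lies in [18, 23] — OK.

The assignment fails constraints 3, 5, 6, 8.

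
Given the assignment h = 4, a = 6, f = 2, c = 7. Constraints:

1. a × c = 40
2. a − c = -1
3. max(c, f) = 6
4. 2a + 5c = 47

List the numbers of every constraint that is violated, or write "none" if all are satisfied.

Constraints 1, 3 do not hold.

1. a × c = 6 × 7 = 42, not 40  no
2. a − c = 6 − 7 = -1  yes
3. max(7, 2) = 7, not 6  no
4. 2a + 5c = 2(6) + 5(7) = 47  yes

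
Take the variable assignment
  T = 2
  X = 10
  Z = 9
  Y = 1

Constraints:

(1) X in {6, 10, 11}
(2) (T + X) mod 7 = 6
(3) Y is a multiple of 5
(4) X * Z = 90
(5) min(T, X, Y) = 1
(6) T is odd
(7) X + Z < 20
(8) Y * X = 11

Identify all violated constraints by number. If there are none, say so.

(1) X = 10 is in {6, 10, 11}  yes
(2) T + X = 12; 12 mod 7 = 5, not 6  no
(3) 1 = 5*0 + 1, so 5 does not divide 1  no
(4) X * Z = 10 * 9 = 90  yes
(5) min(2, 10, 1) = 1  yes
(6) T = 2 is even  no
(7) X + Z = 10 + 9 = 19; 19 < 20  yes
(8) Y * X = 1 * 10 = 10, not 11  no

No — constraints 2, 3, 6, and 8 are not satisfied.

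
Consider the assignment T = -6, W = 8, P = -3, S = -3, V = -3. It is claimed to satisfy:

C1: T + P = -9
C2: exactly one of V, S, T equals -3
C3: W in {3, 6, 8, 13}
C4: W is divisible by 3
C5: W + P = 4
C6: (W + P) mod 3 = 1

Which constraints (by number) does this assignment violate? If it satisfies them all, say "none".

No — constraints 2, 4, 5, and 6 are not satisfied.

C1: T + P = -6 + (-3) = -9  OK
C2: V=-3, S=-3, T=-6; 2 of them equal -3, not exactly one  FAIL
C3: W = 8 is in {3, 6, 8, 13}  OK
C4: 8 = 3*2 + 2, so 3 does not divide 8  FAIL
C5: W + P = 8 + (-3) = 5, not 4  FAIL
C6: W + P = 5; 5 mod 3 = 2, not 1  FAIL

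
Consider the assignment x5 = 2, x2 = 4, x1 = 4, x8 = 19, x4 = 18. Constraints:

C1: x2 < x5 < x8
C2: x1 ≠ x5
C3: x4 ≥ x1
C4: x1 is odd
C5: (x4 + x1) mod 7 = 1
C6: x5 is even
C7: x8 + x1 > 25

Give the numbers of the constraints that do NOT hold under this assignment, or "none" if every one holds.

No — constraints 1, 4, 7 are not satisfied.

C1: values 4, 2, 19; x2 = 4 is not < x5 = 2 — fails.
C2: x1 = 4, x5 = 2; distinct — holds.
C3: x4 = 18, x1 = 4; 18 ≥ 4 — holds.
C4: x1 = 4 is even — fails.
C5: x4 + x1 = 22; 22 mod 7 = 1 — holds.
C6: x5 = 2 is even — holds.
C7: x8 + x1 = 19 + 4 = 23; 23 ≤ 25, bound 25 not met — fails.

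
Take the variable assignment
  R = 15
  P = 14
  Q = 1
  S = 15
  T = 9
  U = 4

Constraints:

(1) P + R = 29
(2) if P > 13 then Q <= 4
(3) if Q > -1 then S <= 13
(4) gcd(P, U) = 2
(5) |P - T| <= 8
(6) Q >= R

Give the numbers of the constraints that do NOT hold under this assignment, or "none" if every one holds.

Constraints 3, 6 do not hold.

(1) P + R = 14 + 15 = 29 — OK.
(2) P = 14 > 13, so we need Q ≤ 4; Q = 1 ≤ 4 — OK.
(3) Q = 1 > -1, so we need S ≤ 13; but S = 15 > 13 — violated.
(4) gcd(14, 4) = 2 — OK.
(5) |14 - 9| = 5; 5 ≤ 8 — OK.
(6) Q = 1, R = 15; 1 < 15 (want ≥) — violated.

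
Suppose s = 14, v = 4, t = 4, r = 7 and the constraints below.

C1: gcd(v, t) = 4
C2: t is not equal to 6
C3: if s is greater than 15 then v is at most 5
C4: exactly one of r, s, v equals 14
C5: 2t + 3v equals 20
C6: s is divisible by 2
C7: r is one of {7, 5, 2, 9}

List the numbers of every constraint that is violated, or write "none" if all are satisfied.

All constraints are satisfied.

C1: gcd(4, 4) = 4  holds
C2: t = 4, and 4 ≠ 6  holds
C3: s = 14, not > 15; antecedent false, conditional vacuously true  holds
C4: r=7, s=14, v=4; 1 of them equals 14  holds
C5: 2t + 3v = 2(4) + 3(4) = 20  holds
C6: 14 / 2 = 7, so 2 divides 14  holds
C7: r = 7 is in {7, 5, 2, 9}  holds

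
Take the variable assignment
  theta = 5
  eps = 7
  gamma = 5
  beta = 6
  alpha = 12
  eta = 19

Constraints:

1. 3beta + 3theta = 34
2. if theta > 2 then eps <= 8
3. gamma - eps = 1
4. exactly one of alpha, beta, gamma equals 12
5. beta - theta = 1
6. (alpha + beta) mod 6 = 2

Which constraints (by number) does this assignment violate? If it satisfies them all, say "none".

No — constraints 1, 3, and 6 are not satisfied.

1. 3beta + 3theta = 3(6) + 3(5) = 33, not 34 — violated.
2. theta = 5 > 2, so we need eps ≤ 8; eps = 7 ≤ 8 — OK.
3. gamma - eps = 5 - 7 = -2, not 1 — violated.
4. alpha=12, beta=6, gamma=5; 1 of them equals 12 — OK.
5. beta - theta = 6 - 5 = 1 — OK.
6. alpha + beta = 18; 18 mod 6 = 0, not 2 — violated.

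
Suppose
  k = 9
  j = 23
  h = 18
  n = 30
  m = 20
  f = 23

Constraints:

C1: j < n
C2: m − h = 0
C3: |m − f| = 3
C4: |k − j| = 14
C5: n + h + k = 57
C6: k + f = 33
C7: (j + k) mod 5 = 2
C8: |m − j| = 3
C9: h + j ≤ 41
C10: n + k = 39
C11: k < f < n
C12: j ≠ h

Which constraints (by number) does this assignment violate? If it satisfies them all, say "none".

The assignment fails constraints 2 and 6.

C1: j = 23, n = 30; 23 < 30  ✓
C2: m − h = 20 − 18 = 2, not 0  ✗
C3: |20 − 23| = 3  ✓
C4: |9 − 23| = 14  ✓
C5: n + h + k = 30 + 18 + 9 = 57  ✓
C6: k + f = 9 + 23 = 32, not 33  ✗
C7: j + k = 32; 32 mod 5 = 2  ✓
C8: |20 − 23| = 3  ✓
C9: h + j = 18 + 23 = 41; 41 ≤ 41  ✓
C10: n + k = 30 + 9 = 39  ✓
C11: values 9 < 23 < 30  ✓
C12: j = 23, h = 18; distinct  ✓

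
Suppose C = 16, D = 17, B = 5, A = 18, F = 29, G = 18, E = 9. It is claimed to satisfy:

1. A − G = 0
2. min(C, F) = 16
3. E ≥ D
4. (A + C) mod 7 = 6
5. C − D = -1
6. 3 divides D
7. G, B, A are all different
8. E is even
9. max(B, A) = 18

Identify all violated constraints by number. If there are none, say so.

The assignment fails constraints 3, 6, 7, and 8.

1. A − G = 18 − 18 = 0 — holds.
2. min(16, 29) = 16 — holds.
3. E = 9, D = 17; 9 < 17 (want ≥) — fails.
4. A + C = 34; 34 mod 7 = 6 — holds.
5. C − D = 16 − 17 = -1 — holds.
6. 17 = 3×5 + 2, so 3 does not divide 17 — fails.
7. G = A = 18, not all different — fails.
8. E = 9 is odd — fails.
9. max(5, 18) = 18 — holds.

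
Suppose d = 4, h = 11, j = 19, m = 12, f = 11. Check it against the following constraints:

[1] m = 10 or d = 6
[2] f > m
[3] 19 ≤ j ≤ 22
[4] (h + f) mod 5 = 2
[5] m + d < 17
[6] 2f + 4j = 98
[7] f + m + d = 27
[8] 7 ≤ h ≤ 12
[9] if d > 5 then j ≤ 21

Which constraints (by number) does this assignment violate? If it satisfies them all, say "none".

No — constraints 1 and 2 are not satisfied.

[1] m = 12 ≠ 10 and d = 4 ≠ 6; both disjuncts false — fails.
[2] f = 11, m = 12; 11 ≤ 12 (want >) — fails.
[3] j = 19 lies in [19, 22] — holds.
[4] h + f = 22; 22 mod 5 = 2 — holds.
[5] m + d = 12 + 4 = 16; 16 < 17 — holds.
[6] 2f + 4j = 2(11) + 4(19) = 98 — holds.
[7] f + m + d = 11 + 12 + 4 = 27 — holds.
[8] h = 11 lies in [7, 12] — holds.
[9] d = 4, not > 5; antecedent false, conditional vacuously true — holds.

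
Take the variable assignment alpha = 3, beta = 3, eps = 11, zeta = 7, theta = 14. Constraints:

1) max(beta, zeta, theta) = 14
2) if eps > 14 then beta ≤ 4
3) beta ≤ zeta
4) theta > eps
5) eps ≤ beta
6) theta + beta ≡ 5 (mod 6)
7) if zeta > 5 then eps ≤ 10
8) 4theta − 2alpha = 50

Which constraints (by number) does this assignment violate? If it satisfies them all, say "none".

1) max(3, 7, 14) = 14  ✔
2) eps = 11, not > 14; antecedent false, conditional vacuously true  ✔
3) beta = 3, zeta = 7; 3 ≤ 7  ✔
4) theta = 14, eps = 11; 14 > 11  ✔
5) eps = 11, beta = 3; 11 > 3 (want ≤)  ✘
6) theta + beta = 17; 17 mod 6 = 5  ✔
7) zeta = 7 > 5, so we need eps ≤ 10; but eps = 11 > 10  ✘
8) 4theta − 2alpha = 4(14) − 2(3) = 50  ✔

The assignment fails constraints 5, 7.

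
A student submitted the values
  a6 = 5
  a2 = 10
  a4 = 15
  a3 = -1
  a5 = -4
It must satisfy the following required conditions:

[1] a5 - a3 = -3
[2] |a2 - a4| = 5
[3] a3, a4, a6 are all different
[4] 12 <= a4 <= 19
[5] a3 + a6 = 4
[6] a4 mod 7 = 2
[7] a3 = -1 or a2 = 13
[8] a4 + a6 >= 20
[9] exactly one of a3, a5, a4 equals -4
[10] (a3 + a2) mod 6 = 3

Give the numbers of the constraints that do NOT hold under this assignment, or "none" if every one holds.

[1] a5 - a3 = -4 - (-1) = -3  ✓
[2] |10 - 15| = 5  ✓
[3] values -1, 15, 5 are pairwise distinct  ✓
[4] a4 = 15 lies in [12, 19]  ✓
[5] a3 + a6 = -1 + 5 = 4  ✓
[6] 15 mod 7 = 1, not 2  ✗
[7] a3 = -1 = -1 (first disjunct)  ✓
[8] a4 + a6 = 15 + 5 = 20; 20 ≥ 20  ✓
[9] a3=-1, a5=-4, a4=15; 1 of them equals -4  ✓
[10] a3 + a2 = 9; 9 mod 6 = 3  ✓

Constraint 6 is violated.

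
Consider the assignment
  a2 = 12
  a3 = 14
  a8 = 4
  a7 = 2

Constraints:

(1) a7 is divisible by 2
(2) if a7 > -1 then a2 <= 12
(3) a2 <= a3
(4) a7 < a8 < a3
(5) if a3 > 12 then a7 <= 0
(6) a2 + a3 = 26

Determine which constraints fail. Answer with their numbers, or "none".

The assignment fails constraint 5.

(1) 2 / 2 = 1, so 2 divides 2 — holds.
(2) a7 = 2 > -1, so we need a2 ≤ 12; a2 = 12 ≤ 12 — holds.
(3) a2 = 12, a3 = 14; 12 ≤ 14 — holds.
(4) values 2 < 4 < 14 — holds.
(5) a3 = 14 > 12, so we need a7 ≤ 0; but a7 = 2 > 0 — fails.
(6) a2 + a3 = 12 + 14 = 26 — holds.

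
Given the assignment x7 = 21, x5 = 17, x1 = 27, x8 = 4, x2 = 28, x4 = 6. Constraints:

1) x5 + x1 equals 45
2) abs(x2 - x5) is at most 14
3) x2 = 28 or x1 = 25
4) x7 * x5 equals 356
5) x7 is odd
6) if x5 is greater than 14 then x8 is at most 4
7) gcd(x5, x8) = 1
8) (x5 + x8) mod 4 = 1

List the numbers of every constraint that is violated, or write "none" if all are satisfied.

1) x5 + x1 = 17 + 27 = 44, not 45 — violated.
2) abs(28 - 17) = 11; 11 ≤ 14 — satisfied.
3) x2 = 28 = 28 (first disjunct) — satisfied.
4) x7 * x5 = 21 * 17 = 357, not 356 — violated.
5) x7 = 21 is odd — satisfied.
6) x5 = 17 > 14, so we need x8 ≤ 4; x8 = 4 ≤ 4 — satisfied.
7) gcd(17, 4) = 1 — satisfied.
8) x5 + x8 = 21; 21 mod 4 = 1 — satisfied.

Constraints 1 and 4 do not hold.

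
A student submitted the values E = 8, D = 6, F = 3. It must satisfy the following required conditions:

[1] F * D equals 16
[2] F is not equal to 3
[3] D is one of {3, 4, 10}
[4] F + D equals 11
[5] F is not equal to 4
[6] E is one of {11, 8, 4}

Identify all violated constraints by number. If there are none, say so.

[1] F * D = 3 * 6 = 18, not 16 — fails.
[2] F = 3, but 3 is required to differ — fails.
[3] D = 6 is not in {3, 4, 10} — fails.
[4] F + D = 3 + 6 = 9, not 11 — fails.
[5] F = 3, and 3 ≠ 4 — holds.
[6] E = 8 is in {11, 8, 4} — holds.

Violated: 1, 2, 3, 4.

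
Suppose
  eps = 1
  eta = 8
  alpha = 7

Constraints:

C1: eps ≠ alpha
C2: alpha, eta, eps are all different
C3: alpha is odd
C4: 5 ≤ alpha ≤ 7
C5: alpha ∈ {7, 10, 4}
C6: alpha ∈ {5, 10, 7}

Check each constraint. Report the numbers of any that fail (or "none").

C1: eps = 1, alpha = 7; distinct  true
C2: values 7, 8, 1 are pairwise distinct  true
C3: alpha = 7 is odd  true
C4: alpha = 7 lies in [5, 7]  true
C5: alpha = 7 is in {7, 10, 4}  true
C6: alpha = 7 is in {5, 10, 7}  true

No violations.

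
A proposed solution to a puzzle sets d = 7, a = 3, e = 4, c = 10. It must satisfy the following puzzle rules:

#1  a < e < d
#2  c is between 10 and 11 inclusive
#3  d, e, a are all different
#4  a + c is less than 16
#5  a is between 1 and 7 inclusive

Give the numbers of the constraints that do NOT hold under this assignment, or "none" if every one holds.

No violations.

#1 values 3 < 4 < 7 — holds.
#2 c = 10 lies in [10, 11] — holds.
#3 values 7, 4, 3 are pairwise distinct — holds.
#4 a + c = 3 + 10 = 13; 13 < 16 — holds.
#5 a = 3 lies in [1, 7] — holds.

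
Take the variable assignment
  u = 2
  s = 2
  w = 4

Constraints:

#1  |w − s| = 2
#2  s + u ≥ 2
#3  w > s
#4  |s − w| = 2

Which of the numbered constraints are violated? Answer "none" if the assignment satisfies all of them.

#1 |4 − 2| = 2  ✓
#2 s + u = 2 + 2 = 4; 4 ≥ 2  ✓
#3 w = 4, s = 2; 4 > 2  ✓
#4 |2 − 4| = 2  ✓

Yes — all constraints hold.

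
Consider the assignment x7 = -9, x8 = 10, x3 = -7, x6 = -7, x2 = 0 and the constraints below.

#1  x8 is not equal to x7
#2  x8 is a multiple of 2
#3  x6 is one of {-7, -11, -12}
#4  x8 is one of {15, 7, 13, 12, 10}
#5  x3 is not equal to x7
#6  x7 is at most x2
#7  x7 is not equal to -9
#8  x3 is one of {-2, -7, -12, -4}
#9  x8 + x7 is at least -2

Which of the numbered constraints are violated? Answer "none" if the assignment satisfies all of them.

Violated: 7.

#1 x8 = 10, x7 = -9; distinct — holds.
#2 10 / 2 = 5, so 2 divides 10 — holds.
#3 x6 = -7 is in {-7, -11, -12} — holds.
#4 x8 = 10 is in {15, 7, 13, 12, 10} — holds.
#5 x3 = -7, x7 = -9; distinct — holds.
#6 x7 = -9, x2 = 0; -9 ≤ 0 — holds.
#7 x7 = -9, but -9 is required to differ — does not hold.
#8 x3 = -7 is in {-2, -7, -12, -4} — holds.
#9 x8 + x7 = 10 + (-9) = 1; 1 ≥ -2 — holds.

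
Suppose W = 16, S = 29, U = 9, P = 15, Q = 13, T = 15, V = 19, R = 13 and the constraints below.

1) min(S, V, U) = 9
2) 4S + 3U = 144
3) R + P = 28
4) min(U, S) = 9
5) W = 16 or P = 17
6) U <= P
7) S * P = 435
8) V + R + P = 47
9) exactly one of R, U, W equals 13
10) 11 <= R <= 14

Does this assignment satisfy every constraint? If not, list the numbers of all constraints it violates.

1) min(29, 19, 9) = 9  true
2) 4S + 3U = 4(29) + 3(9) = 143, not 144  false
3) R + P = 13 + 15 = 28  true
4) min(9, 29) = 9  true
5) W = 16 = 16 (first disjunct)  true
6) U = 9, P = 15; 9 ≤ 15  true
7) S * P = 29 * 15 = 435  true
8) V + R + P = 19 + 13 + 15 = 47  true
9) R=13, U=9, W=16; 1 of them equals 13  true
10) R = 13 lies in [11, 14]  true

The assignment fails constraint 2.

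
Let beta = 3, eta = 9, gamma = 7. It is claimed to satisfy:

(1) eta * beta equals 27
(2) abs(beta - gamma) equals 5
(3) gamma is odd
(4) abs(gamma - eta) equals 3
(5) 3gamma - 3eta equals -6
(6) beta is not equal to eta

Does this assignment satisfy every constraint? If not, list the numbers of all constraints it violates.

The assignment fails constraints 2 and 4.

(1) eta * beta = 9 * 3 = 27  ✓
(2) abs(3 - 7) = 4, not 5  ✗
(3) gamma = 7 is odd  ✓
(4) abs(7 - 9) = 2, not 3  ✗
(5) 3gamma - 3eta = 3(7) - 3(9) = -6  ✓
(6) beta = 3, eta = 9; distinct  ✓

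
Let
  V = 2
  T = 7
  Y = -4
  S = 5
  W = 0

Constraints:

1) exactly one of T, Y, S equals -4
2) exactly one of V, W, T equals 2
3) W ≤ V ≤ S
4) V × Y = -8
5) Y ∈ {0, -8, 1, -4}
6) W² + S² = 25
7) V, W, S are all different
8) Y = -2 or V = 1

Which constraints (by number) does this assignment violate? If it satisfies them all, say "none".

Violated: 8.

1) T=7, Y=-4, S=5; 1 of them equals -4  ✓
2) V=2, W=0, T=7; 1 of them equals 2  ✓
3) values 0 ≤ 2 ≤ 5  ✓
4) V × Y = 2 × (-4) = -8  ✓
5) Y = -4 is in {0, -8, 1, -4}  ✓
6) W² + S² = 0² + 5² = 0 + 25 = 25  ✓
7) values 2, 0, 5 are pairwise distinct  ✓
8) Y = -4 ≠ -2 and V = 2 ≠ 1; both disjuncts false  ✗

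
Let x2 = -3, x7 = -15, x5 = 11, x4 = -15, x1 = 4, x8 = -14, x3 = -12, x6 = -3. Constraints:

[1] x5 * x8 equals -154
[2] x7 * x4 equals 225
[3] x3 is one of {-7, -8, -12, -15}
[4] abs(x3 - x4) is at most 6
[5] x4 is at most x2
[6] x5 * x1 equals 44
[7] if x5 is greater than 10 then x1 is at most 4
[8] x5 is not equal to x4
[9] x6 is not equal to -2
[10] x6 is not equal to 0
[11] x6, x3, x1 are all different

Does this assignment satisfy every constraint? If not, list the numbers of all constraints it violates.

[1] x5 * x8 = 11 * (-14) = -154  holds
[2] x7 * x4 = -15 * (-15) = 225  holds
[3] x3 = -12 is in {-7, -8, -12, -15}  holds
[4] abs(-12 - (-15)) = 3; 3 ≤ 6  holds
[5] x4 = -15, x2 = -3; -15 ≤ -3  holds
[6] x5 * x1 = 11 * 4 = 44  holds
[7] x5 = 11 > 10, so we need x1 ≤ 4; x1 = 4 ≤ 4  holds
[8] x5 = 11, x4 = -15; distinct  holds
[9] x6 = -3, and -3 ≠ -2  holds
[10] x6 = -3, and -3 ≠ 0  holds
[11] values -3, -12, 4 are pairwise distinct  holds

The assignment satisfies every constraint.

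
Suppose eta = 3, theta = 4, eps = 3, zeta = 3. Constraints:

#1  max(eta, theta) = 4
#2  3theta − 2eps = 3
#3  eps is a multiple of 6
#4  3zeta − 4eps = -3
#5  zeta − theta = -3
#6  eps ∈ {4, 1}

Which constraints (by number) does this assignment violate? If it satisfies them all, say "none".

#1 max(3, 4) = 4  ✔
#2 3theta − 2eps = 3(4) − 2(3) = 6, not 3  ✘
#3 3 = 6×0 + 3, so 6 does not divide 3  ✘
#4 3zeta − 4eps = 3(3) − 4(3) = -3  ✔
#5 zeta − theta = 3 − 4 = -1, not -3  ✘
#6 eps = 3 is not in {4, 1}  ✘

Constraints 2, 3, 5, and 6 do not hold.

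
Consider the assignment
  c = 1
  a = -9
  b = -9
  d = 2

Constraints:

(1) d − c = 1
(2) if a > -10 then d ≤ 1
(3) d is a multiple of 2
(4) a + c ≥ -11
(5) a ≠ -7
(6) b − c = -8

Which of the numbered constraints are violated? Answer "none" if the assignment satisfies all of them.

(1) d − c = 2 − 1 = 1 — OK.
(2) a = -9 > -10, so we need d ≤ 1; but d = 2 > 1 — violated.
(3) 2 / 2 = 1, so 2 divides 2 — OK.
(4) a + c = -9 + 1 = -8; -8 ≥ -11 — OK.
(5) a = -9, and -9 ≠ -7 — OK.
(6) b − c = -9 − 1 = -10, not -8 — violated.

No — constraints 2 and 6 are not satisfied.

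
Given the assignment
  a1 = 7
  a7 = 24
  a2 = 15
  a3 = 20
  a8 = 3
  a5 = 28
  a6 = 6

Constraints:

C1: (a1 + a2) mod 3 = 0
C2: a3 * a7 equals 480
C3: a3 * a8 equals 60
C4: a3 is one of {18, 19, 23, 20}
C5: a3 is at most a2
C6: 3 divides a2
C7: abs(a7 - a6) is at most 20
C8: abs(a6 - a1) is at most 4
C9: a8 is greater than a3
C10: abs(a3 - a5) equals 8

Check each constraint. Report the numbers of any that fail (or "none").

C1: a1 + a2 = 22; 22 mod 3 = 1, not 0 — violated.
C2: a3 * a7 = 20 * 24 = 480 — OK.
C3: a3 * a8 = 20 * 3 = 60 — OK.
C4: a3 = 20 is in {18, 19, 23, 20} — OK.
C5: a3 = 20, a2 = 15; 20 > 15 (want ≤) — violated.
C6: 15 / 3 = 5, so 3 divides 15 — OK.
C7: abs(24 - 6) = 18; 18 ≤ 20 — OK.
C8: abs(6 - 7) = 1; 1 ≤ 4 — OK.
C9: a8 = 3, a3 = 20; 3 ≤ 20 (want >) — violated.
C10: abs(20 - 28) = 8 — OK.

Violated: 1, 5, 9.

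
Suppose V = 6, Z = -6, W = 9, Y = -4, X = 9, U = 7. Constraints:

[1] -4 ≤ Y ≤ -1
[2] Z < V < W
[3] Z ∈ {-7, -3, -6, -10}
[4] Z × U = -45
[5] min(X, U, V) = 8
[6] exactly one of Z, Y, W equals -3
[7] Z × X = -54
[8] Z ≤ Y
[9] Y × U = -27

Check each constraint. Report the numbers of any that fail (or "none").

Violated: 4, 5, 6, 9.

[1] Y = -4 lies in [-4, -1]  yes
[2] values -6 < 6 < 9  yes
[3] Z = -6 is in {-7, -3, -6, -10}  yes
[4] Z × U = -6 × 7 = -42, not -45  no
[5] min(9, 7, 6) = 6, not 8  no
[6] Z=-6, Y=-4, W=9; 0 of them equal -3, not exactly one  no
[7] Z × X = -6 × 9 = -54  yes
[8] Z = -6, Y = -4; -6 ≤ -4  yes
[9] Y × U = -4 × 7 = -28, not -27  no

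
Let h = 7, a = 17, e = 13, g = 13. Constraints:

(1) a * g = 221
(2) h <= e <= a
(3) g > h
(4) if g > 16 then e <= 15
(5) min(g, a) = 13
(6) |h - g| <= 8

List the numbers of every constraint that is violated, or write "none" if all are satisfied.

No violations.

(1) a * g = 17 * 13 = 221 — holds.
(2) values 7 <= 13 <= 17 — holds.
(3) g = 13, h = 7; 13 > 7 — holds.
(4) g = 13, not > 16; antecedent false, conditional vacuously true — holds.
(5) min(13, 17) = 13 — holds.
(6) |7 - 13| = 6; 6 ≤ 8 — holds.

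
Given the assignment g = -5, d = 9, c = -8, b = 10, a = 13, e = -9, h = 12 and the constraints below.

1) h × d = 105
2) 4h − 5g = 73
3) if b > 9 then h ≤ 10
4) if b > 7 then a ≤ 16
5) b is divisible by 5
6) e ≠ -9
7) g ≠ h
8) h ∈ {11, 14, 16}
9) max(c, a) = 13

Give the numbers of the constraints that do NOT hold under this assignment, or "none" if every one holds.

The assignment fails constraints 1, 3, 6, and 8.

1) h × d = 12 × 9 = 108, not 105 — fails.
2) 4h − 5g = 4(12) − 5(-5) = 73 — holds.
3) b = 10 > 9, so we need h ≤ 10; but h = 12 > 10 — fails.
4) b = 10 > 7, so we need a ≤ 16; a = 13 ≤ 16 — holds.
5) 10 / 5 = 2, so 5 divides 10 — holds.
6) e = -9, but -9 is required to differ — fails.
7) g = -5, h = 12; distinct — holds.
8) h = 12 is not in {11, 14, 16} — fails.
9) max(-8, 13) = 13 — holds.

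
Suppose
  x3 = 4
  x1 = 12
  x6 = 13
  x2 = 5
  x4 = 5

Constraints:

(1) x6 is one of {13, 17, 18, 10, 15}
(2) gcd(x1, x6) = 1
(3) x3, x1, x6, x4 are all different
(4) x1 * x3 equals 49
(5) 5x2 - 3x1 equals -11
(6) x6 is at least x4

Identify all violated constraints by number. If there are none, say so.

No — constraint 4 is not satisfied.

(1) x6 = 13 is in {13, 17, 18, 10, 15}  yes
(2) gcd(12, 13) = 1  yes
(3) values 4, 12, 13, 5 are pairwise distinct  yes
(4) x1 * x3 = 12 * 4 = 48, not 49  no
(5) 5x2 - 3x1 = 5(5) - 3(12) = -11  yes
(6) x6 = 13, x4 = 5; 13 ≥ 5  yes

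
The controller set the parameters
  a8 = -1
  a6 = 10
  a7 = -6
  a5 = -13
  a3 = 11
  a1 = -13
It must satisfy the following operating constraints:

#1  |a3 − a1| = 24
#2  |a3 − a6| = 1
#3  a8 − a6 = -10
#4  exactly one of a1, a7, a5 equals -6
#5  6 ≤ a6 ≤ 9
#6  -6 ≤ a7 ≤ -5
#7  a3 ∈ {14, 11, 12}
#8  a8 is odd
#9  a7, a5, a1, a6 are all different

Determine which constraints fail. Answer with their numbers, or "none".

#1 |11 − (-13)| = 24  holds
#2 |11 − 10| = 1  holds
#3 a8 − a6 = -1 − 10 = -11, not -10  fails
#4 a1=-13, a7=-6, a5=-13; 1 of them equals -6  holds
#5 a6 = 10 is outside [6, 9]  fails
#6 a7 = -6 lies in [-6, -5]  holds
#7 a3 = 11 is in {14, 11, 12}  holds
#8 a8 = -1 is odd  holds
#9 a5 = a1 = -13, not all different  fails

Constraints 3, 5, and 9 do not hold.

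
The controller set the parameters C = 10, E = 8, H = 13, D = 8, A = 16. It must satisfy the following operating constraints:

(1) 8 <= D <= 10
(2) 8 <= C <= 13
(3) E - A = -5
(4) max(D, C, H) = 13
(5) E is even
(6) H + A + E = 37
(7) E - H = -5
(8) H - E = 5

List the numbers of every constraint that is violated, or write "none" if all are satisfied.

(1) D = 8 lies in [8, 10] — holds.
(2) C = 10 lies in [8, 13] — holds.
(3) E - A = 8 - 16 = -8, not -5 — does not hold.
(4) max(8, 10, 13) = 13 — holds.
(5) E = 8 is even — holds.
(6) H + A + E = 13 + 16 + 8 = 37 — holds.
(7) E - H = 8 - 13 = -5 — holds.
(8) H - E = 13 - 8 = 5 — holds.

No — constraint 3 is not satisfied.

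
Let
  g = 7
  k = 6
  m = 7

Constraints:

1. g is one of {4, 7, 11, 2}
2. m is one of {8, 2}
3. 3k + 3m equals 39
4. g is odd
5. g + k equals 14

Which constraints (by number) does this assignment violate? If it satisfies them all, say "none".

Constraints 2 and 5 do not hold.

1. g = 7 is in {4, 7, 11, 2}  yes
2. m = 7 is not in {8, 2}  no
3. 3k + 3m = 3(6) + 3(7) = 39  yes
4. g = 7 is odd  yes
5. g + k = 7 + 6 = 13, not 14  no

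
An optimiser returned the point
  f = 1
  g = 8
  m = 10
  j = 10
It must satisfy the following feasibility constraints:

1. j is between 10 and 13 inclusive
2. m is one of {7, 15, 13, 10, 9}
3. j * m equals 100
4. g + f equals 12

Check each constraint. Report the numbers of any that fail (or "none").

1. j = 10 lies in [10, 13]  ✔
2. m = 10 is in {7, 15, 13, 10, 9}  ✔
3. j * m = 10 * 10 = 100  ✔
4. g + f = 8 + 1 = 9, not 12  ✘

Violated: 4.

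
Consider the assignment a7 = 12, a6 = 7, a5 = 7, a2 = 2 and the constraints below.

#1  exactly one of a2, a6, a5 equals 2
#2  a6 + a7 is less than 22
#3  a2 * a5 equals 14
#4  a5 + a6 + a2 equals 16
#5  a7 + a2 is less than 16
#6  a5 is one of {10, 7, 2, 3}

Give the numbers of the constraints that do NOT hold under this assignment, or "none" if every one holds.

No violations.

#1 a2=2, a6=7, a5=7; 1 of them equals 2  holds
#2 a6 + a7 = 7 + 12 = 19; 19 < 22  holds
#3 a2 * a5 = 2 * 7 = 14  holds
#4 a5 + a6 + a2 = 7 + 7 + 2 = 16  holds
#5 a7 + a2 = 12 + 2 = 14; 14 < 16  holds
#6 a5 = 7 is in {10, 7, 2, 3}  holds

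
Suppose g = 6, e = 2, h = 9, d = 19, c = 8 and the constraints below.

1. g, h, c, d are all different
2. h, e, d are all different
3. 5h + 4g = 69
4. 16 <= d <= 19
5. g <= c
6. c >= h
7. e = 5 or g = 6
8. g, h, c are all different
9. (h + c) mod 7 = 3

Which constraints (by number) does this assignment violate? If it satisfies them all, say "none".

1. values 6, 9, 8, 19 are pairwise distinct  yes
2. values 9, 2, 19 are pairwise distinct  yes
3. 5h + 4g = 5(9) + 4(6) = 69  yes
4. d = 19 lies in [16, 19]  yes
5. g = 6, c = 8; 6 ≤ 8  yes
6. c = 8, h = 9; 8 < 9 (want ≥)  no
7. e = 2 ≠ 5, but g = 6 = 6 (second disjunct)  yes
8. values 6, 9, 8 are pairwise distinct  yes
9. h + c = 17; 17 mod 7 = 3  yes

Constraint 6 is violated.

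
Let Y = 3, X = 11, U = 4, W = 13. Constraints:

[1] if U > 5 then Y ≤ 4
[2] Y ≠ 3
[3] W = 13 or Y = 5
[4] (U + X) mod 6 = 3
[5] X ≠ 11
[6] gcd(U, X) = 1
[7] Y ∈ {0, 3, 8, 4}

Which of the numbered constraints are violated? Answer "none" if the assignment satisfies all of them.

No — constraints 2, 5 are not satisfied.

[1] U = 4, not > 5; antecedent false, conditional vacuously true  ✓
[2] Y = 3, but 3 is required to differ  ✗
[3] W = 13 = 13 (first disjunct)  ✓
[4] U + X = 15; 15 mod 6 = 3  ✓
[5] X = 11, but 11 is required to differ  ✗
[6] gcd(4, 11) = 1  ✓
[7] Y = 3 is in {0, 3, 8, 4}  ✓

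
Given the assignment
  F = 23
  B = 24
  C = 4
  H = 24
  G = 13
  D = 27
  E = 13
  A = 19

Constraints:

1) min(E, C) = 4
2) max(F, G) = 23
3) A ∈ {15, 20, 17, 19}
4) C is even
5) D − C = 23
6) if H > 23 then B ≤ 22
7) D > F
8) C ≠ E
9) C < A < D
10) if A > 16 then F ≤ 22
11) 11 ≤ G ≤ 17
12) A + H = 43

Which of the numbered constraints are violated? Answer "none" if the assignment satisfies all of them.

Violated: 6 and 10.

1) min(13, 4) = 4 — holds.
2) max(23, 13) = 23 — holds.
3) A = 19 is in {15, 20, 17, 19} — holds.
4) C = 4 is even — holds.
5) D − C = 27 − 4 = 23 — holds.
6) H = 24 > 23, so we need B ≤ 22; but B = 24 > 22 — does not hold.
7) D = 27, F = 23; 27 > 23 — holds.
8) C = 4, E = 13; distinct — holds.
9) values 4 < 19 < 27 — holds.
10) A = 19 > 16, so we need F ≤ 22; but F = 23 > 22 — does not hold.
11) G = 13 lies in [11, 17] — holds.
12) A + H = 19 + 24 = 43 — holds.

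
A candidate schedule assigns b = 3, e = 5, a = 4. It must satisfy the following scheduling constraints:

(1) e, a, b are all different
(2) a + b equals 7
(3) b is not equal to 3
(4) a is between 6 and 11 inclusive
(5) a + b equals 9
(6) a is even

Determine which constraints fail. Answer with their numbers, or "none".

(1) values 5, 4, 3 are pairwise distinct — holds.
(2) a + b = 4 + 3 = 7 — holds.
(3) b = 3, but 3 is required to differ — does not hold.
(4) a = 4 is outside [6, 11] — does not hold.
(5) a + b = 4 + 3 = 7, not 9 — does not hold.
(6) a = 4 is even — holds.

The assignment fails constraints 3, 4, 5.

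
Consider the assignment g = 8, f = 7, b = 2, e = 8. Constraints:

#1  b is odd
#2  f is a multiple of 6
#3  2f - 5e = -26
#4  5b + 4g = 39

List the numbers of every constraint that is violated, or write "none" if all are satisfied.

#1 b = 2 is even — violated.
#2 7 = 6*1 + 1, so 6 does not divide 7 — violated.
#3 2f - 5e = 2(7) - 5(8) = -26 — satisfied.
#4 5b + 4g = 5(2) + 4(8) = 42, not 39 — violated.

Violated: 1, 2, and 4.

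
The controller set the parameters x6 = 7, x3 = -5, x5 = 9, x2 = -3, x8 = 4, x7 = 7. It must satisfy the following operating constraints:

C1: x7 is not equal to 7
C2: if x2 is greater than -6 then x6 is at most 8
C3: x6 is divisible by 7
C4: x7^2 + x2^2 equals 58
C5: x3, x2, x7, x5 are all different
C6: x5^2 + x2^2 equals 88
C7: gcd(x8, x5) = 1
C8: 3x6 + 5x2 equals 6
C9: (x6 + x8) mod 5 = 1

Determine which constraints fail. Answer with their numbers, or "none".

No — constraints 1 and 6 are not satisfied.

C1: x7 = 7, but 7 is required to differ  ✘
C2: x2 = -3 > -6, so we need x6 ≤ 8; x6 = 7 ≤ 8  ✔
C3: 7 / 7 = 1, so 7 divides 7  ✔
C4: x7^2 + x2^2 = 7^2 + (-3)^2 = 49 + 9 = 58  ✔
C5: values -5, -3, 7, 9 are pairwise distinct  ✔
C6: x5^2 + x2^2 = 9^2 + (-3)^2 = 81 + 9 = 90, not 88  ✘
C7: gcd(4, 9) = 1  ✔
C8: 3x6 + 5x2 = 3(7) + 5(-3) = 6  ✔
C9: x6 + x8 = 11; 11 mod 5 = 1  ✔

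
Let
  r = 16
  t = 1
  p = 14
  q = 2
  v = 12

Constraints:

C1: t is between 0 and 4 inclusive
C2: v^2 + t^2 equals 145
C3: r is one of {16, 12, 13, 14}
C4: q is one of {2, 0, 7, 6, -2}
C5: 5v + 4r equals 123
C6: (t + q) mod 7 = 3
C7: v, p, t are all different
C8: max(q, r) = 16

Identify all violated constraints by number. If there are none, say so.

Constraint 5 does not hold.

C1: t = 1 lies in [0, 4] — satisfied.
C2: v^2 + t^2 = 12^2 + 1^2 = 144 + 1 = 145 — satisfied.
C3: r = 16 is in {16, 12, 13, 14} — satisfied.
C4: q = 2 is in {2, 0, 7, 6, -2} — satisfied.
C5: 5v + 4r = 5(12) + 4(16) = 124, not 123 — violated.
C6: t + q = 3; 3 mod 7 = 3 — satisfied.
C7: values 12, 14, 1 are pairwise distinct — satisfied.
C8: max(2, 16) = 16 — satisfied.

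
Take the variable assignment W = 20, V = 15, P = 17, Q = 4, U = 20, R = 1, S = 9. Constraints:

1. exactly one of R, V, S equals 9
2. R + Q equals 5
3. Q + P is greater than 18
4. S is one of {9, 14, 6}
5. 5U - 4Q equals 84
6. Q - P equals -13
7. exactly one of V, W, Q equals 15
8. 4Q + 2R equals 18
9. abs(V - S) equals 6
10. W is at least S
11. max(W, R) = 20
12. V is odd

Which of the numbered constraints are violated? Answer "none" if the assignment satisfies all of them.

No violations.

1. R=1, V=15, S=9; 1 of them equals 9  yes
2. R + Q = 1 + 4 = 5  yes
3. Q + P = 4 + 17 = 21; 21 > 18  yes
4. S = 9 is in {9, 14, 6}  yes
5. 5U - 4Q = 5(20) - 4(4) = 84  yes
6. Q - P = 4 - 17 = -13  yes
7. V=15, W=20, Q=4; 1 of them equals 15  yes
8. 4Q + 2R = 4(4) + 2(1) = 18  yes
9. abs(15 - 9) = 6  yes
10. W = 20, S = 9; 20 ≥ 9  yes
11. max(20, 1) = 20  yes
12. V = 15 is odd  yes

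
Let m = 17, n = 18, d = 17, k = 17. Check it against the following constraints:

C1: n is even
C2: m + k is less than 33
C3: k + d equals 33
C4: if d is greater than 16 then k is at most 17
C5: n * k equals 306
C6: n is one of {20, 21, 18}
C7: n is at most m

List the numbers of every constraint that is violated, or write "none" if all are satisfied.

C1: n = 18 is even — satisfied.
C2: m + k = 17 + 17 = 34; 34 ≥ 33, bound 33 not met — violated.
C3: k + d = 17 + 17 = 34, not 33 — violated.
C4: d = 17 > 16, so we need k ≤ 17; k = 17 ≤ 17 — satisfied.
C5: n * k = 18 * 17 = 306 — satisfied.
C6: n = 18 is in {20, 21, 18} — satisfied.
C7: n = 18, m = 17; 18 > 17 (want ≤) — violated.

Violated: 2, 3, and 7.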